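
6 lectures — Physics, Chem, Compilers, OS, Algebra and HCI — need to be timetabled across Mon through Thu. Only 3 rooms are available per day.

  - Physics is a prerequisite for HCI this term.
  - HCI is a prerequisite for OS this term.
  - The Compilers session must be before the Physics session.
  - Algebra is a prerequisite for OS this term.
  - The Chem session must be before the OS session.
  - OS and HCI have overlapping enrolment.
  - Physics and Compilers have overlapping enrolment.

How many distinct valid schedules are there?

9

Splitting on Chem: it can be Mon (3), Tue (3), Wed (3). Listing each branch's schedules as (Physics, Compilers, OS, Algebra, HCI):
Chem=Mon: (Tue,Mon,Thu,Mon,Wed) (Tue,Mon,Thu,Tue,Wed) (Tue,Mon,Thu,Wed,Wed) — 3.
Chem=Tue: (Tue,Mon,Thu,Mon,Wed) (Tue,Mon,Thu,Tue,Wed) (Tue,Mon,Thu,Wed,Wed) — 3.
Chem=Wed: (Tue,Mon,Thu,Mon,Wed) (Tue,Mon,Thu,Tue,Wed) (Tue,Mon,Thu,Wed,Wed) — 3.
Summing: 3 + 3 + 3 = 9.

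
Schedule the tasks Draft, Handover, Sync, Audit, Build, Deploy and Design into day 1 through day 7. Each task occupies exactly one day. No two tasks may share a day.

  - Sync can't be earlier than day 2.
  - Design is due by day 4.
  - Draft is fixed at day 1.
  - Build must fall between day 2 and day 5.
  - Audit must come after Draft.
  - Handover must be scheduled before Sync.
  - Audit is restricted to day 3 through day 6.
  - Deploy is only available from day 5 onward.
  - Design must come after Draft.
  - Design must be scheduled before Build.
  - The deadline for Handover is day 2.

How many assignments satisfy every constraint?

10

Splitting on Sync: it can be day 3 (1), day 4 (1), day 5 (1), day 6 (3), day 7 (4). Listing each branch's schedules as (Draft, Handover, Audit, Build, Deploy, Design) by day number:
Sync=day 3: (1,2,6,5,7,4) — 1.
Sync=day 4: (1,2,6,5,7,3) — 1.
Sync=day 5: (1,2,6,4,7,3) — 1.
Sync=day 6: (1,2,3,5,7,4) (1,2,4,5,7,3) (1,2,5,4,7,3) — 3.
Sync=day 7: (1,2,3,5,6,4) (1,2,4,5,6,3) (1,2,5,4,6,3) (1,2,6,4,5,3) — 4.
Summing: 1 + 1 + 1 + 3 + 4 = 10.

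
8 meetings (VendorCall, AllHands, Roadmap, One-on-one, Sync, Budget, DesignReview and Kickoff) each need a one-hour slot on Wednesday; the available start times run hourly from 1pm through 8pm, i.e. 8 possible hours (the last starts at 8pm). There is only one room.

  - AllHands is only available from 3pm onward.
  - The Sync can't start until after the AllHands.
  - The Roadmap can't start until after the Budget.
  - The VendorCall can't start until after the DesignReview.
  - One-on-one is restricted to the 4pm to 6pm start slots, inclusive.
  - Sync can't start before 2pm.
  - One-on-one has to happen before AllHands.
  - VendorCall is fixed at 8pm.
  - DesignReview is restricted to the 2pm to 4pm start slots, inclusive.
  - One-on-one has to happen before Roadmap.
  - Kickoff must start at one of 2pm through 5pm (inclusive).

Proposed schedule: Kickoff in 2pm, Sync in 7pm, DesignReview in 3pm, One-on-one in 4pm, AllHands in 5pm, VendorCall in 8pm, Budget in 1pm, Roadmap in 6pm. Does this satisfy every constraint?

Valid

Kickoff must start at one of 2pm through 5pm (inclusive) — holds.
The VendorCall can't start until after the DesignReview — holds.
One-on-one has to happen before Roadmap — holds.
One-on-one is restricted to the 4pm to 6pm start slots, inclusive — holds.
There is only one room — holds.
VendorCall is fixed at 8pm — holds.
The Sync can't start until after the AllHands — holds.
Sync can't start before 2pm — holds.
One-on-one has to happen before AllHands — holds.
AllHands is only available from 3pm onward — holds.
The Roadmap can't start until after the Budget — holds.
DesignReview is restricted to the 2pm to 4pm start slots, inclusive — holds.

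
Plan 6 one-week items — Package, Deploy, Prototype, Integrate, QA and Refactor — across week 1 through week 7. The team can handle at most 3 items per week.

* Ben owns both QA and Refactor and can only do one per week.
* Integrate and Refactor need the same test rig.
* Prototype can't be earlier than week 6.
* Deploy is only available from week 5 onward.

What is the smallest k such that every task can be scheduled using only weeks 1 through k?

6

With at most 3 per week and 6 tasks, at least 2 weeks are needed.
Prototype can't be placed before week 6, so the schedule must run through at least week 6.
6 works (last occupied week: week 6): for example Package -> week 1; Integrate -> week 1; Refactor -> week 2; Deploy -> week 5; QA -> week 1; Prototype -> week 6.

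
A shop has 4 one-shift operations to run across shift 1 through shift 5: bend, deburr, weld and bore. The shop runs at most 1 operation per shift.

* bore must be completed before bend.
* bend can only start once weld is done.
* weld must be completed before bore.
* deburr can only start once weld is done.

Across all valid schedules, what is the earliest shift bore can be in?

shift 2

Precedence pushes bore to at least shift 2; downstream work caps bore at shift 4.
bore at shift 2 is achievable: bend in shift 3, deburr in shift 4, weld in shift 1, bore in shift 2.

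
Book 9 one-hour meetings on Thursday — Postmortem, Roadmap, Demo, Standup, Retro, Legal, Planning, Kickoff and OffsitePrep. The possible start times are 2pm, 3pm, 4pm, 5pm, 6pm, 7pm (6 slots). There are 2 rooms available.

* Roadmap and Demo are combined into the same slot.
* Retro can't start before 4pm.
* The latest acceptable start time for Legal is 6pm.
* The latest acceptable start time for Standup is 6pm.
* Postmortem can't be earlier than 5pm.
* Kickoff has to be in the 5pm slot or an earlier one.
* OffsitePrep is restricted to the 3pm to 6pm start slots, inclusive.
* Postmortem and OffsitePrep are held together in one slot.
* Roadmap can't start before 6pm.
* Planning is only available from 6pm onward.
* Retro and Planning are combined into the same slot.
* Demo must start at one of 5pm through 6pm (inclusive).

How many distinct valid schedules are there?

24

Splitting on Standup: it can be 2pm (8), 3pm (8), 4pm (8). Listing each branch's schedules as (Postmortem, Roadmap, Demo, Retro, Legal, Planning, Kickoff, OffsitePrep):
Standup=2pm: (5pm,6pm,6pm,7pm,2pm,7pm,3pm,5pm) (5pm,6pm,6pm,7pm,2pm,7pm,4pm,5pm) (5pm,6pm,6pm,7pm,3pm,7pm,2pm,5pm) (5pm,6pm,6pm,7pm,3pm,7pm,3pm,5pm) (5pm,6pm,6pm,7pm,3pm,7pm,4pm,5pm) (5pm,6pm,6pm,7pm,4pm,7pm,2pm,5pm) (5pm,6pm,6pm,7pm,4pm,7pm,3pm,5pm) (5pm,6pm,6pm,7pm,4pm,7pm,4pm,5pm) — 8.
Standup=3pm: (5pm,6pm,6pm,7pm,2pm,7pm,2pm,5pm) (5pm,6pm,6pm,7pm,2pm,7pm,3pm,5pm) (5pm,6pm,6pm,7pm,2pm,7pm,4pm,5pm) (5pm,6pm,6pm,7pm,3pm,7pm,2pm,5pm) (5pm,6pm,6pm,7pm,3pm,7pm,4pm,5pm) (5pm,6pm,6pm,7pm,4pm,7pm,2pm,5pm) (5pm,6pm,6pm,7pm,4pm,7pm,3pm,5pm) (5pm,6pm,6pm,7pm,4pm,7pm,4pm,5pm) — 8.
Standup=4pm: (5pm,6pm,6pm,7pm,2pm,7pm,2pm,5pm) (5pm,6pm,6pm,7pm,2pm,7pm,3pm,5pm) (5pm,6pm,6pm,7pm,2pm,7pm,4pm,5pm) (5pm,6pm,6pm,7pm,3pm,7pm,2pm,5pm) (5pm,6pm,6pm,7pm,3pm,7pm,3pm,5pm) (5pm,6pm,6pm,7pm,3pm,7pm,4pm,5pm) (5pm,6pm,6pm,7pm,4pm,7pm,2pm,5pm) (5pm,6pm,6pm,7pm,4pm,7pm,3pm,5pm) — 8.
Summing: 8 + 8 + 8 = 24.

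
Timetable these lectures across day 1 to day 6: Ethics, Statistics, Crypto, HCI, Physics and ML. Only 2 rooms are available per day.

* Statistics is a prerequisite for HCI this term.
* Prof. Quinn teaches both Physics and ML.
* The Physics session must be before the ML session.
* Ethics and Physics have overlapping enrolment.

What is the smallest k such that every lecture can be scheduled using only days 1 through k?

The precedence chain requires at least 2 distinct days.
With at most 2 per day and 6 lectures, at least 3 days are needed.
3 works (last occupied day: day 3): for example Physics=day 1; Crypto=day 3; ML=day 2; Statistics=day 1; Ethics=day 3; HCI=day 2.

3 days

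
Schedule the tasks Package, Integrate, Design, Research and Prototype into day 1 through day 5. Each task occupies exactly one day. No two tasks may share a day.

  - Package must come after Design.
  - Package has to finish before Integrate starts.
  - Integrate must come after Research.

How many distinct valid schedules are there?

Splitting on Package: it can be day 2 (3), day 3 (6), day 4 (6). Listing each branch's schedules as (Integrate, Design, Research, Prototype) by day number:
Package=day 2: (4,1,3,5) (5,1,3,4) (5,1,4,3) — 3.
Package=day 3: (4,1,2,5) (4,2,1,5) (5,1,2,4) (5,1,4,2) (5,2,1,4) (5,2,4,1) — 6.
Package=day 4: (5,1,2,3) (5,1,3,2) (5,2,1,3) (5,2,3,1) (5,3,1,2) (5,3,2,1) — 6.
Summing: 3 + 6 + 6 = 15.

15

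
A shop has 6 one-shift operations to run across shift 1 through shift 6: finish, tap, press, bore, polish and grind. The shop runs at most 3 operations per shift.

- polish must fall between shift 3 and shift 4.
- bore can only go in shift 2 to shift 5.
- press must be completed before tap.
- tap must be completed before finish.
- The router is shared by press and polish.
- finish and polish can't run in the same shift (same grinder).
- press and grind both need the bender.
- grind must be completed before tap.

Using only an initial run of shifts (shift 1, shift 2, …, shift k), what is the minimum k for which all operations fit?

The precedence chain requires at least 3 distinct shifts.
With at most 3 per shift and 6 operations, at least 2 shifts are needed.
Could 3 shifts be enough, i.e. nothing placed later than shift 3? No: polish's window within 3 shifts is {shift 3}; tap must come after press (at shift 1 or later) → {shift 2, shift 3}; finish must come after tap (at shift 2 or later) → {shift 3}; polish can't share with finish (shift 3) → nothing is left.
So 3 shifts is not enough.
4 works (last occupied shift: shift 4): for example tap -> shift 3, press -> shift 1, finish -> shift 4, bore -> shift 2, grind -> shift 2, polish -> shift 3.

4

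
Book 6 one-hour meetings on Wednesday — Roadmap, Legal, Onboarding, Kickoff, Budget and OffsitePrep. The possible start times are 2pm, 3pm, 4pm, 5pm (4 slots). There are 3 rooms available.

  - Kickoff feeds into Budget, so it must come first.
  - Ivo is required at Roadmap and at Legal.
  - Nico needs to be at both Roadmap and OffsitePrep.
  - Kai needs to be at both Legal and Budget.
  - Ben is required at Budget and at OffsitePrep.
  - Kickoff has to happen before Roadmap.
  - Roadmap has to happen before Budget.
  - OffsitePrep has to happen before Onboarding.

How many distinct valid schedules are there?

Splitting on Roadmap: it can be 3pm (14), 4pm (20). Listing each branch's schedules as (Legal, Onboarding, Kickoff, Budget, OffsitePrep):
Roadmap=3pm: (2pm,3pm,2pm,4pm,2pm) (2pm,3pm,2pm,5pm,2pm) (2pm,4pm,2pm,4pm,2pm) (2pm,4pm,2pm,5pm,2pm) (2pm,5pm,2pm,4pm,2pm) (2pm,5pm,2pm,5pm,2pm) (2pm,5pm,2pm,5pm,4pm) (4pm,3pm,2pm,5pm,2pm) (4pm,4pm,2pm,5pm,2pm) (4pm,5pm,2pm,5pm,2pm) (4pm,5pm,2pm,5pm,4pm) (5pm,3pm,2pm,4pm,2pm) (5pm,4pm,2pm,4pm,2pm) (5pm,5pm,2pm,4pm,2pm) — 14.
Roadmap=4pm: (2pm,3pm,2pm,5pm,2pm) (2pm,3pm,3pm,5pm,2pm) (2pm,4pm,2pm,5pm,2pm) (2pm,4pm,2pm,5pm,3pm) (2pm,4pm,3pm,5pm,2pm) (2pm,4pm,3pm,5pm,3pm) (2pm,5pm,2pm,5pm,2pm) (2pm,5pm,2pm,5pm,3pm) (2pm,5pm,3pm,5pm,2pm) (2pm,5pm,3pm,5pm,3pm) (3pm,3pm,2pm,5pm,2pm) (3pm,3pm,3pm,5pm,2pm) (3pm,4pm,2pm,5pm,2pm) (3pm,4pm,2pm,5pm,3pm) (3pm,4pm,3pm,5pm,2pm) (3pm,4pm,3pm,5pm,3pm) (3pm,5pm,2pm,5pm,2pm) (3pm,5pm,2pm,5pm,3pm) (3pm,5pm,3pm,5pm,2pm) (3pm,5pm,3pm,5pm,3pm) — 20.
Summing: 14 + 20 = 34.

34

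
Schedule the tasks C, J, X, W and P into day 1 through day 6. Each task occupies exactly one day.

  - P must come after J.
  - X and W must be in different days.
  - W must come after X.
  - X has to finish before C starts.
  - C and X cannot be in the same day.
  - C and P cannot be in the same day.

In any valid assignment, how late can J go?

day 5

Downstream work caps J at day 5.
J at day 5 is achievable: X=day 1, J=day 5, W=day 2, C=day 2, P=day 6.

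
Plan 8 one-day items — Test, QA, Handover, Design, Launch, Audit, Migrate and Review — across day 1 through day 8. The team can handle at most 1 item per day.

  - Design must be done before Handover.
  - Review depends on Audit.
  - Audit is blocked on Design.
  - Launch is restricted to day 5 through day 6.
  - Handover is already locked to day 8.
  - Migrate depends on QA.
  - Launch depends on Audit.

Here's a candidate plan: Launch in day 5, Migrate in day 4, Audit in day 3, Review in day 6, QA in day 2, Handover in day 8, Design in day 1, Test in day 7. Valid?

Yes, all constraints hold

Design must be done before Handover — holds.
Launch depends on Audit — holds.
The team can handle at most 1 item per day — holds.
Handover is already locked to day 8 — holds.
Migrate depends on QA — holds.
Audit is blocked on Design — holds.
Review depends on Audit — holds.
Launch is restricted to day 5 through day 6 — holds.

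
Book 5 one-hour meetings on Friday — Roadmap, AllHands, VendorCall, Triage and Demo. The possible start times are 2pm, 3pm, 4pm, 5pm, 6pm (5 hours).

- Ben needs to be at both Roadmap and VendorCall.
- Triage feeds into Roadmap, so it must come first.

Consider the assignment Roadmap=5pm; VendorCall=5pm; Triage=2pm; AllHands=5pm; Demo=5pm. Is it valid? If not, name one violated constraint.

No — it violates: Ben needs to be at both Roadmap and VendorCall

Ben needs to be at both Roadmap and VendorCall — violated.
Triage feeds into Roadmap, so it must come first — holds.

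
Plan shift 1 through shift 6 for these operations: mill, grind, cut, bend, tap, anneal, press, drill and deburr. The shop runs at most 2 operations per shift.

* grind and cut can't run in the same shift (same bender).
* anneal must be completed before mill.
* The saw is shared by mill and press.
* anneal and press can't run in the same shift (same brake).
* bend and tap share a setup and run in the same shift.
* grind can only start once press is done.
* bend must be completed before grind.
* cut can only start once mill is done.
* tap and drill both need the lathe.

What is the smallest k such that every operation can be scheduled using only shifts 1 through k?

5 shifts

The precedence chain requires at least 3 distinct shifts.
With at most 2 per shift and 9 operations, at least 5 shifts are needed.
5 works (last occupied shift: shift 5): for example press=shift 3, grind=shift 5, cut=shift 3, anneal=shift 1, drill=shift 1, bend=shift 4, tap=shift 4, mill=shift 2, deburr=shift 2.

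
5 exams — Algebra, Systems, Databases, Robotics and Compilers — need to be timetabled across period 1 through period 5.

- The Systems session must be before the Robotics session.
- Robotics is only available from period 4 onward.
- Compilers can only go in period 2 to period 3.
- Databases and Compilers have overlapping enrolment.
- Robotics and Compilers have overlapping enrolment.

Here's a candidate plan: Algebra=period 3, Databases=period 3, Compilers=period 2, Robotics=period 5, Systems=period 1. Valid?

Valid

Databases and Compilers have overlapping enrolment — holds.
Robotics is only available from period 4 onward — holds.
The Systems session must be before the Robotics session — holds.
Compilers can only go in period 2 to period 3 — holds.
Robotics and Compilers have overlapping enrolment — holds.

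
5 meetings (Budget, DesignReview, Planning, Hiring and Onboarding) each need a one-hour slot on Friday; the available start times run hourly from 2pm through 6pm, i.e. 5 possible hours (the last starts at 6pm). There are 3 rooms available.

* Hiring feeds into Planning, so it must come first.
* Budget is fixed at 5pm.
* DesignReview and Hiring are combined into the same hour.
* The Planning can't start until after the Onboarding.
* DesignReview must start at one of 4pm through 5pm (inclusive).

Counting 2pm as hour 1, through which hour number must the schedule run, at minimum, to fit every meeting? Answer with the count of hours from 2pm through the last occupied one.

4 hours

The precedence chain requires at least 2 distinct hours.
With at most 3 per hour and 5 meetings, at least 2 hours are needed.
Budget can't be placed before 5pm — that is hour 4 counting from 2pm — so the schedule must run through at least 4 hours.
4 works (last occupied hour: 5pm): for example DesignReview=4pm, Budget=5pm, Hiring=4pm, Planning=5pm, Onboarding=2pm.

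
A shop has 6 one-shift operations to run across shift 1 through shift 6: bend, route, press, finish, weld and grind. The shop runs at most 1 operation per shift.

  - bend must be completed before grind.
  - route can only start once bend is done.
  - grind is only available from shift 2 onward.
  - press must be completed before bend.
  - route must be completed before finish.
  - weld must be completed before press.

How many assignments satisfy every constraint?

3

Enumerating: weld=shift 1, route=shift 5, grind=shift 4, press=shift 2, bend=shift 3, finish=shift 6 | bend in shift 3, route in shift 4, press in shift 2, weld in shift 1, grind in shift 5, finish in shift 6 | weld in shift 1, bend in shift 3, grind in shift 6, finish in shift 5, press in shift 2, route in shift 4.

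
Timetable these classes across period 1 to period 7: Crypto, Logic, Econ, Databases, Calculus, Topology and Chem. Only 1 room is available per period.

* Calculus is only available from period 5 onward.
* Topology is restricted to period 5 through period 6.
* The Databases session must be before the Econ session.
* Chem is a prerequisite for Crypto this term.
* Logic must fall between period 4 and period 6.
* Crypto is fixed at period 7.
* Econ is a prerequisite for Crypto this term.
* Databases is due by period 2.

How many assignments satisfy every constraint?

6

Splitting on Econ: it can be period 2 (2), period 3 (4). Listing each branch's schedules as (Crypto, Logic, Databases, Calculus, Topology, Chem) by period number:
Econ=period 2: (7,4,1,5,6,3) (7,4,1,6,5,3) — 2.
Econ=period 3: (7,4,1,5,6,2) (7,4,1,6,5,2) (7,4,2,5,6,1) (7,4,2,6,5,1) — 4.
Summing: 2 + 4 = 6.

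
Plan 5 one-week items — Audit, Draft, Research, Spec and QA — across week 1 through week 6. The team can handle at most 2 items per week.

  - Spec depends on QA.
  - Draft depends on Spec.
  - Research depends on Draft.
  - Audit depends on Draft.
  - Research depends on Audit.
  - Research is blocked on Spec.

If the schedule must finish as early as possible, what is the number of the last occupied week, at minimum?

The precedence chain requires at least 5 distinct weeks.
With at most 2 per week and 5 work items, at least 3 weeks are needed.
5 works (last occupied week: week 5): for example Research in week 5; Draft in week 3; Spec in week 2; Audit in week 4; QA in week 1.

week 5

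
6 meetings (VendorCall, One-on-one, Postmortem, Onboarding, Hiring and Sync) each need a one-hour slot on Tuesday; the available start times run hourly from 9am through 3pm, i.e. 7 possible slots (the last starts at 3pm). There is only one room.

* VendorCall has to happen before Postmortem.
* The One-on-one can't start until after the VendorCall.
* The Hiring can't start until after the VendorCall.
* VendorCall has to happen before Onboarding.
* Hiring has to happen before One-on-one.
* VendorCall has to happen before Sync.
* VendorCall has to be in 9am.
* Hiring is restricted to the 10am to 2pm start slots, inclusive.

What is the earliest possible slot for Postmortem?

Precedence pushes Postmortem to at least 10am.
Postmortem at 10am is achievable: Postmortem -> 10am; One-on-one -> 12pm; Onboarding -> 1pm; Hiring -> 11am; VendorCall -> 9am; Sync -> 2pm.

10am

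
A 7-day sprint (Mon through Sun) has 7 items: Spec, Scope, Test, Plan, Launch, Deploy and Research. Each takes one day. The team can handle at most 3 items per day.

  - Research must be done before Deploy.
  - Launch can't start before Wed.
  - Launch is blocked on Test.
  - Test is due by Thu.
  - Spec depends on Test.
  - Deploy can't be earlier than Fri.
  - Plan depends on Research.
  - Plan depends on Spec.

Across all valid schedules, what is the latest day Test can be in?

Test's own window allows nothing later than Thu.
Test at Thu is achievable: Test -> Thu, Plan -> Sat, Research -> Mon, Scope -> Mon, Deploy -> Fri, Spec -> Fri, Launch -> Fri.

Thu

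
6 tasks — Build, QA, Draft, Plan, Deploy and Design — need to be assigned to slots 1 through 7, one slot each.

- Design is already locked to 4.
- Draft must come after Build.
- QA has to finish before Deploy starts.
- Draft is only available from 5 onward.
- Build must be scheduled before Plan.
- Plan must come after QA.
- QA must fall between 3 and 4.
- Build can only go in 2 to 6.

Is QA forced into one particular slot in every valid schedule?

No

QA can be 3 (e.g. Build in 2, Draft in 5, Plan in 4, QA in 3, Design in 4, Deploy in 4) or 4 (e.g. Plan=5, Build=2, Draft=5, Deploy=5, QA=4, Design=4).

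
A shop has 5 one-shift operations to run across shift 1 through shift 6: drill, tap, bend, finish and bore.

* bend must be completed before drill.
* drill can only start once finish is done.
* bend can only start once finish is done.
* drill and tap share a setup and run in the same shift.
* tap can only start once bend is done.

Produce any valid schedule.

finish=shift 1, bore=shift 1, drill=shift 3, tap=shift 3, bend=shift 2

Checking: bend(shift 2) before drill(shift 3); bend(shift 2) before tap(shift 3); finish(shift 1) before drill(shift 3); finish(shift 1) before bend(shift 2); drill = tap = shift 3.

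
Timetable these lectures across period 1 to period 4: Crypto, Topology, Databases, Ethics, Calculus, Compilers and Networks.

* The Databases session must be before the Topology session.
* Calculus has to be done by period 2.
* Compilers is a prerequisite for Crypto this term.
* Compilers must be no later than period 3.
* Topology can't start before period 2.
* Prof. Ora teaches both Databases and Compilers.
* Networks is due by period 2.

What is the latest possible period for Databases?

Downstream work caps Databases at period 3.
Databases at period 3 is achievable: Networks -> period 1; Crypto -> period 2; Topology -> period 4; Ethics -> period 1; Databases -> period 3; Calculus -> period 1; Compilers -> period 1.

period 3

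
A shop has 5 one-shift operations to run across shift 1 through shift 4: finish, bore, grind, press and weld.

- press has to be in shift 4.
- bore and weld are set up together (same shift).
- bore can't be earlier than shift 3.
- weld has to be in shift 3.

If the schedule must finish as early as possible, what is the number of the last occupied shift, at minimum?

press can't be placed before shift 4, so the schedule must run through at least shift 4.
4 works (last occupied shift: shift 4): for example press -> shift 4, weld -> shift 3, grind -> shift 1, finish -> shift 1, bore -> shift 3.

4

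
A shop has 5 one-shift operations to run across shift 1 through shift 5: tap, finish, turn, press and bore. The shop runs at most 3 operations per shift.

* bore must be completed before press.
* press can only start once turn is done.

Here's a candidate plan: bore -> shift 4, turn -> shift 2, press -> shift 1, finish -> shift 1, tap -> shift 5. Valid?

No. bore must be completed before press is not satisfied.

The shop runs at most 3 operations per shift — holds.
press can only start once turn is done — violated.
bore must be completed before press — violated.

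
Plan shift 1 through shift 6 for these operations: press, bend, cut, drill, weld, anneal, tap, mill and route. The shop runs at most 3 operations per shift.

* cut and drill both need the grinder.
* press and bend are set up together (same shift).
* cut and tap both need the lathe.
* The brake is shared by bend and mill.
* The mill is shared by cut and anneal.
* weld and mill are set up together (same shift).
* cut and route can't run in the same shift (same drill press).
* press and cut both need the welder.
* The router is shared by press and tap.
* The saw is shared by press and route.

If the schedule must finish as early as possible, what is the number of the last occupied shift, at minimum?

With at most 3 per shift and 9 operations, at least 3 shifts are needed.
3 works (last occupied shift: shift 3): for example cut -> shift 2, anneal -> shift 3, press -> shift 1, bend -> shift 1, weld -> shift 2, route -> shift 3, drill -> shift 1, mill -> shift 2, tap -> shift 3.

3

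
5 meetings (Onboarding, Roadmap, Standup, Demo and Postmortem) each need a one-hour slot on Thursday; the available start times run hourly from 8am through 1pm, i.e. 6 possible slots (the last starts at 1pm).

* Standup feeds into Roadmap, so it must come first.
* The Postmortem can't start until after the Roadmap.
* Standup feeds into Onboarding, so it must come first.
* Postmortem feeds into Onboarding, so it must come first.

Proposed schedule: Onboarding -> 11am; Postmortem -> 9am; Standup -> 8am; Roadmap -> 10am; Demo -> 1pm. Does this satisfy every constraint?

Standup feeds into Roadmap, so it must come first — holds.
Postmortem feeds into Onboarding, so it must come first — holds.
Standup feeds into Onboarding, so it must come first — holds.
The Postmortem can't start until after the Roadmap — violated.

No. The Postmortem can't start until after the Roadmap is not satisfied.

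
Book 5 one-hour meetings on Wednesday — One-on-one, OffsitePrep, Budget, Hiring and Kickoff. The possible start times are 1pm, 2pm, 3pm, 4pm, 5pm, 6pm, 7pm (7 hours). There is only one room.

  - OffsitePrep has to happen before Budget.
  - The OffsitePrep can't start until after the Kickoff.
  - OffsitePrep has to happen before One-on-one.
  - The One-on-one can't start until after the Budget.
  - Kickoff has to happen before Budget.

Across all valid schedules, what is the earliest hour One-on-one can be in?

Precedence pushes One-on-one to at least 4pm.
One-on-one at 4pm is achievable: One-on-one=4pm; Kickoff=1pm; Hiring=5pm; OffsitePrep=2pm; Budget=3pm.

4pm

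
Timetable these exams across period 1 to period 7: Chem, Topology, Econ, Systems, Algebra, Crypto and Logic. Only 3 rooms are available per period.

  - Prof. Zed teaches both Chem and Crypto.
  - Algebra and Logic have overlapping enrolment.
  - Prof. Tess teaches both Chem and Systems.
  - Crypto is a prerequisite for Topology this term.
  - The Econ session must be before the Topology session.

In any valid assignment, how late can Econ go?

period 6

Downstream work caps Econ at period 6.
Econ at period 6 is achievable: Algebra -> period 1, Systems -> period 1, Econ -> period 6, Topology -> period 7, Logic -> period 2, Crypto -> period 1, Chem -> period 2.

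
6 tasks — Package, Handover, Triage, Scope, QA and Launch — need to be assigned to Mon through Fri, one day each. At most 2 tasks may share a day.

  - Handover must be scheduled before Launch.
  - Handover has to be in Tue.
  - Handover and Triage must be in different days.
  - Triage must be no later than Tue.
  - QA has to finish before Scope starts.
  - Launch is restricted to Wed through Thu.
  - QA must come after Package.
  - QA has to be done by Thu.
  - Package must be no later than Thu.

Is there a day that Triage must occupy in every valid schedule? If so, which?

Mon

Triage's window is Mon–Tue.
Handover is fixed at Tue, and Triage can't share a day with Handover.
So Triage must be Mon.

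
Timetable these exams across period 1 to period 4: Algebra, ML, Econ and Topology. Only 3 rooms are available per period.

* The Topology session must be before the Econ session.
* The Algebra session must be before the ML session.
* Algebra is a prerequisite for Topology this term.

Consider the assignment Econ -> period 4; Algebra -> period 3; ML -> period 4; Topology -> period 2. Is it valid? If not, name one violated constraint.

Only 3 rooms are available per period — holds.
The Algebra session must be before the ML session — holds.
Algebra is a prerequisite for Topology this term — violated.
The Topology session must be before the Econ session — holds.

Invalid. Algebra is a prerequisite for Topology this term.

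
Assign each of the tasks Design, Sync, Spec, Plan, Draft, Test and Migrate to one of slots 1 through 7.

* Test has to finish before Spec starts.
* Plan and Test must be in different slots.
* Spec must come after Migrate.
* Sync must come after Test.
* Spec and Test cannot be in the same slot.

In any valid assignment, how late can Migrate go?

Downstream work caps Migrate at 6.
Migrate at 6 is achievable: Design=1; Spec=7; Sync=2; Test=1; Draft=1; Plan=2; Migrate=6.

6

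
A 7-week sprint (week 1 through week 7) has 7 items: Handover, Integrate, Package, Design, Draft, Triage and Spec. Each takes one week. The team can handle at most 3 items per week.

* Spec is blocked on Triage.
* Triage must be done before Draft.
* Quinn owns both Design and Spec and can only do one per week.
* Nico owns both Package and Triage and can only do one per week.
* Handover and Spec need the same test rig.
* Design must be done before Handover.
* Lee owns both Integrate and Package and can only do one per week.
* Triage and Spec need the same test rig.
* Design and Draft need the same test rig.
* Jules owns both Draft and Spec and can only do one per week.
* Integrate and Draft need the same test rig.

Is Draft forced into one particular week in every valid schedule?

Draft can be week 2 (e.g. Spec in week 3; Handover in week 2; Design in week 1; Draft in week 2; Triage in week 1; Package in week 2; Integrate in week 1) or week 3 (e.g. Integrate=week 1; Design=week 1; Package=week 2; Triage=week 1; Spec=week 4; Handover=week 2; Draft=week 3).

No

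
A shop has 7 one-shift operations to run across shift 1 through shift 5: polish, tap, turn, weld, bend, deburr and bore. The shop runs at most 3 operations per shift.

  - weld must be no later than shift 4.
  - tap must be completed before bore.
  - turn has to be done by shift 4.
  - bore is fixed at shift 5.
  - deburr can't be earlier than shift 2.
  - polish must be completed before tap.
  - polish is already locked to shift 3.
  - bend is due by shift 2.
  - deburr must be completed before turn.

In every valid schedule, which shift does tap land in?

shift 4

polish is fixed at shift 3 and must come before tap, so tap is at least shift 4.
bore is fixed at shift 5 and must come after tap, so tap is at most shift 4.
So tap must be shift 4.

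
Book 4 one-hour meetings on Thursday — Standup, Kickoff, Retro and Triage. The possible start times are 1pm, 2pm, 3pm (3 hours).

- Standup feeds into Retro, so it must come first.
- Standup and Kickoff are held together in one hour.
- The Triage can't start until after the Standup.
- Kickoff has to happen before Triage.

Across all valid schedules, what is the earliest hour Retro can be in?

2pm

Precedence pushes Retro to at least 2pm.
Retro at 2pm is achievable: Triage=2pm; Retro=2pm; Standup=1pm; Kickoff=1pm.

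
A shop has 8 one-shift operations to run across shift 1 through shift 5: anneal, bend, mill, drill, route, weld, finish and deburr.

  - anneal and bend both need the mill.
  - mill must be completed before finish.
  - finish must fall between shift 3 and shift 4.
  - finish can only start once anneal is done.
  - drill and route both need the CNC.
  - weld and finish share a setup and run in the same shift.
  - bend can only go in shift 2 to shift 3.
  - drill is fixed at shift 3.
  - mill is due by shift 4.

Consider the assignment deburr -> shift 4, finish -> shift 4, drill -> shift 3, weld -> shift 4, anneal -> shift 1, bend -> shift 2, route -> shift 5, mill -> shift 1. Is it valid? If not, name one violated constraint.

anneal and bend both need the mill — holds.
weld and finish share a setup and run in the same shift — holds.
drill and route both need the CNC — holds.
drill is fixed at shift 3 — holds.
mill is due by shift 4 — holds.
bend can only go in shift 2 to shift 3 — holds.
finish can only start once anneal is done — holds.
mill must be completed before finish — holds.
finish must fall between shift 3 and shift 4 — holds.

Valid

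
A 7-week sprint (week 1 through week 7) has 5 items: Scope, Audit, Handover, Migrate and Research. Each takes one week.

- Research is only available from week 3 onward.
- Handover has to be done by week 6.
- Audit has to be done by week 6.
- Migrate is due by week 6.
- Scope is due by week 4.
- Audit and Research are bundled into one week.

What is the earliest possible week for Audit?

Audit must be in the same week as Research, which can't be before week 3, so Audit is at least week 3; Audit's own window allows nothing later than week 6.
Audit at week 3 is achievable: Scope in week 1, Migrate in week 1, Research in week 3, Handover in week 1, Audit in week 3.

week 3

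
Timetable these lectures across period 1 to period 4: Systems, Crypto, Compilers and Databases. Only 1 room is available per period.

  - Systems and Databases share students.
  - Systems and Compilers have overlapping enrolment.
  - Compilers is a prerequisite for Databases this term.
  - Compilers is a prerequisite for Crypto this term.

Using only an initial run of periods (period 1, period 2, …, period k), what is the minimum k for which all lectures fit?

The precedence chain requires at least 2 distinct periods.
With at most 1 per period and 4 lectures, at least 4 periods are needed.
4 works (last occupied period: period 4): for example Crypto in period 2; Compilers in period 1; Systems in period 4; Databases in period 3.

4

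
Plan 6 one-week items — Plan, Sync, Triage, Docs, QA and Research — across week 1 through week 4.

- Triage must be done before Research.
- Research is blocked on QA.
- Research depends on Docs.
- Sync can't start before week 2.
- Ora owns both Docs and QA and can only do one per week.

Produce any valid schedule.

Plan in week 1; Docs in week 1; QA in week 2; Sync in week 2; Triage in week 1; Research in week 3

Checking: QA(week 2) before Research(week 3); Triage(week 1) before Research(week 3); Docs(week 1) before Research(week 3); Docs(week 1) != QA(week 2); Sync=week 2 in [week 2,week 4].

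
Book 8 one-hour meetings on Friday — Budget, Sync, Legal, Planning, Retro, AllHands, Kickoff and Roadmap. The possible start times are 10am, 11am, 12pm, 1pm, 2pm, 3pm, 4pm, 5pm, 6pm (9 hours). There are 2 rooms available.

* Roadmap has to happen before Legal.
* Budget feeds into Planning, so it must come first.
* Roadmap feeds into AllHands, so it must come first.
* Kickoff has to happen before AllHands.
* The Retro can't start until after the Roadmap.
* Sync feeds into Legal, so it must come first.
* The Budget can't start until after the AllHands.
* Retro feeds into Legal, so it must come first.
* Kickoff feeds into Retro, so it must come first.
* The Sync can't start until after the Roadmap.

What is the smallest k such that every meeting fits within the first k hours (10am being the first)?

4 hours

The precedence chain requires at least 4 distinct hours.
With at most 2 per hour and 8 meetings, at least 4 hours are needed.
4 works (last occupied hour: 1pm): for example Budget in 12pm, Planning in 1pm, Roadmap in 10am, Legal in 1pm, Kickoff in 10am, Sync in 12pm, Retro in 11am, AllHands in 11am.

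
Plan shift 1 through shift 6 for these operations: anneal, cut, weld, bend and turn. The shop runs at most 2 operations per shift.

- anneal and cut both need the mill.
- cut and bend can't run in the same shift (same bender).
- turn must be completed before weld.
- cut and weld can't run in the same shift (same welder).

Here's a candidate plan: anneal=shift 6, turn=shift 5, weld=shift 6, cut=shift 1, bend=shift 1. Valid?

turn must be completed before weld — holds.
The shop runs at most 2 operations per shift — holds.
anneal and cut both need the mill — holds.
cut and weld can't run in the same shift (same welder) — holds.
cut and bend can't run in the same shift (same bender) — violated.

Invalid. cut and bend can't run in the same shift (same bender).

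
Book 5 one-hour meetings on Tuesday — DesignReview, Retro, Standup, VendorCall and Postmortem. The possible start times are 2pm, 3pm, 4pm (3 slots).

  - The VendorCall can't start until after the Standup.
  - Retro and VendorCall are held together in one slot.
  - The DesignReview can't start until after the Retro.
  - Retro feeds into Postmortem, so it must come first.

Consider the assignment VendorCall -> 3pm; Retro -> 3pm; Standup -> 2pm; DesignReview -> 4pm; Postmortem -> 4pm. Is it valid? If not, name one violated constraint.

Yes, all constraints hold

The DesignReview can't start until after the Retro — holds.
Retro feeds into Postmortem, so it must come first — holds.
Retro and VendorCall are held together in one slot — holds.
The VendorCall can't start until after the Standup — holds.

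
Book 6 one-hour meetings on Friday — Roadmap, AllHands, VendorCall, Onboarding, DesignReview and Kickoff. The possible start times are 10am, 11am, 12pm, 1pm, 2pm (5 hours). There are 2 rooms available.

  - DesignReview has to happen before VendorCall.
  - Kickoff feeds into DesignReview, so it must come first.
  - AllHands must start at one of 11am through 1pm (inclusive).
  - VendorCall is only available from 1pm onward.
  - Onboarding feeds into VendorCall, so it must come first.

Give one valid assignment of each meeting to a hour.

AllHands in 11am, Kickoff in 10am, VendorCall in 1pm, Roadmap in 12pm, DesignReview in 11am, Onboarding in 10am

Checking: Onboarding(10am) before VendorCall(1pm); Kickoff(10am) before DesignReview(11am); DesignReview(11am) before VendorCall(1pm); AllHands=11am in [11am,1pm]; VendorCall=1pm in [1pm,2pm]; max 2 per hour (cap 2).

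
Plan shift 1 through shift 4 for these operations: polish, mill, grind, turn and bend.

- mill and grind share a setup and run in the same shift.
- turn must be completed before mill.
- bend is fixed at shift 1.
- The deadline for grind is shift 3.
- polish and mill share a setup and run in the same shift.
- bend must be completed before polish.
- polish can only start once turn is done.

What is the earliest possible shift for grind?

shift 2

Grind must be in the same shift as polish, which can't be before shift 2, so grind is at least shift 2; grind's own window allows nothing later than shift 3.
grind at shift 2 is achievable: polish -> shift 2, bend -> shift 1, mill -> shift 2, turn -> shift 1, grind -> shift 2.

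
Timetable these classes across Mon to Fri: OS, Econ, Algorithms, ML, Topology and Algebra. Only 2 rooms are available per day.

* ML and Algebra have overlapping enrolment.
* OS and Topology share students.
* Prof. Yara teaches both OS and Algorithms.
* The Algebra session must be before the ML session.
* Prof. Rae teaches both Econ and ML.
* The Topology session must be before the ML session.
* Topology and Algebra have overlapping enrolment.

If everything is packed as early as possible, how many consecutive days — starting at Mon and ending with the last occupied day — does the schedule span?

3 days

The precedence chain requires at least 2 distinct days.
With at most 2 per day and 6 classes, at least 3 days are needed.
3 works (last occupied day: Wed): for example ML=Wed, Algorithms=Wed, Algebra=Tue, OS=Tue, Topology=Mon, Econ=Mon.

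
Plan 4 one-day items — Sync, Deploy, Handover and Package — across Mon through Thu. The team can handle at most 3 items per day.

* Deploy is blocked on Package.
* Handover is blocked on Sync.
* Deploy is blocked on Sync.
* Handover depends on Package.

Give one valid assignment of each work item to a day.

Sync=Mon, Deploy=Tue, Package=Mon, Handover=Tue

Checking: Sync(Mon) before Handover(Tue); Package(Mon) before Deploy(Tue); Package(Mon) before Handover(Tue); Sync(Mon) before Deploy(Tue); max 2 per day (cap 3).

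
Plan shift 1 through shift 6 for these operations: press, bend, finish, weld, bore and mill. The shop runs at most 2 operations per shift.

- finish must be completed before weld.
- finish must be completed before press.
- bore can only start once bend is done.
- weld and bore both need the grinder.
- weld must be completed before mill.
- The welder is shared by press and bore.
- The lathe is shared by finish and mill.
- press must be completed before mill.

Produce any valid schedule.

bore -> shift 3; weld -> shift 2; mill -> shift 3; bend -> shift 1; finish -> shift 1; press -> shift 2

Checking: bend(shift 1) before bore(shift 3); weld(shift 2) before mill(shift 3); finish(shift 1) before press(shift 2); finish(shift 1) before weld(shift 2); press(shift 2) before mill(shift 3); weld(shift 2) != bore(shift 3); finish(shift 1) != mill(shift 3); press(shift 2) != bore(shift 3); max 2 per shift (cap 2).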